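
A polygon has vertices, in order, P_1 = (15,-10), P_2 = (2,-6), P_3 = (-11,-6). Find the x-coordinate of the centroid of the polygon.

2

Apply the shoelace (surveyor's) formula. First the cross-terms c_i = x_i·y_{i+1} − x_{i+1}·y_i:
  -70, -78, 200  ⇒  2A = 52, A = 26.
Then Σ (x_i + x_{i+1})·c_i = 312, so x̄ = 312 / (6·26) = 2.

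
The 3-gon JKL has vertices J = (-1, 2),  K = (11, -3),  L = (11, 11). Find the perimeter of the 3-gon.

42

|JK| = √((12)² + (-5)²) = √169 = 13
|KL| = √((0)² + (14)²) = √196 = 14
|LJ| = √((-12)² + (-9)²) = √225 = 15
Perimeter = 13 + 14 + 15 = 42.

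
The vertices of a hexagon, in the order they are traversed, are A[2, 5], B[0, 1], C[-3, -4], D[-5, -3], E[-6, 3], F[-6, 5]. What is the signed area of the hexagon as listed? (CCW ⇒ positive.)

A→B: (2)(1) − (0)(5) = 2
B→C: (0)(-4) − (-3)(1) = 3
C→D: (-3)(-3) − (-5)(-4) = -11
D→E: (-5)(3) − (-6)(-3) = -33
E→F: (-6)(5) − (-6)(3) = -12
F→A: (-6)(5) − (2)(5) = -40
Σ = -91
Signed area = Σ/2 = -45.5 (negative ⇒ clockwise traversal).

-45.5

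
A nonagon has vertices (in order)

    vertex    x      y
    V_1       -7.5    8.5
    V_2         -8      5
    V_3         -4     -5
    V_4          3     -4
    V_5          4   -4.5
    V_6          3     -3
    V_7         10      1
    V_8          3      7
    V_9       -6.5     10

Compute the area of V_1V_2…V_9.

160.375

Apply Gauss's area formula: 2A = Σ (x_i·y_{i+1} − x_{i+1}·y_i), indices taken mod 9.
Σ = (30.5) + (60) + (31) + (2.5) + (1.5) + (33) + (67) + (75.5) + (19.75) = 320.75
Area = |Σ|/2 = 160.375.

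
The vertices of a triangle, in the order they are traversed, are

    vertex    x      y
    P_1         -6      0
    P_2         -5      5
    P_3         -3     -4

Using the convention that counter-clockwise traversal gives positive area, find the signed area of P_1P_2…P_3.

-9.5

Apply Gauss's area formula: 2A = Σ (x_i·y_{i+1} − x_{i+1}·y_i), indices taken mod 3.
Σ = (-30) + (35) + (-24) = -19
Signed area = Σ/2 = -9.5 (negative ⇒ clockwise traversal).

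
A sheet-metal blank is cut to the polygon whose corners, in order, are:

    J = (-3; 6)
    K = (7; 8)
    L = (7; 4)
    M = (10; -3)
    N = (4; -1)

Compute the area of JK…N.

Apply the shoelace formula: 2A = Σ (x_i·y_{i+1} − x_{i+1}·y_i), indices taken mod 5.
Σ = (-66) + (-28) + (-61) + (2) + (21) = -132
Area = |Σ|/2 = 66.

66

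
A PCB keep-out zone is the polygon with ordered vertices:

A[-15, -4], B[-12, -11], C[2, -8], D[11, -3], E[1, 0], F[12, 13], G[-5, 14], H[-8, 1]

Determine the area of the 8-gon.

360

A→B: (-15)(-11) − (-12)(-4) = 117
B→C: (-12)(-8) − (2)(-11) = 118
C→D: (2)(-3) − (11)(-8) = 82
D→E: (11)(0) − (1)(-3) = 3
E→F: (1)(13) − (12)(0) = 13
F→G: (12)(14) − (-5)(13) = 233
G→H: (-5)(1) − (-8)(14) = 107
H→A: (-8)(-4) − (-15)(1) = 47
Σ = 720
Area = |Σ|/2 = 360.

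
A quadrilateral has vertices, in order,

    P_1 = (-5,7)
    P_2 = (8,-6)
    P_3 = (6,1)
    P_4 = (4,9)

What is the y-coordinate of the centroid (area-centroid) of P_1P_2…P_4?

158/47

Apply the shoelace formula. First the cross-terms c_i = x_i·y_{i+1} − x_{i+1}·y_i:
  -26, 44, 50, 73  ⇒  2A = 141, A = 70.5.
Then Σ (y_i + y_{i+1})·c_i = 1422, so ȳ = 1422 / (6·70.5) = 158/47.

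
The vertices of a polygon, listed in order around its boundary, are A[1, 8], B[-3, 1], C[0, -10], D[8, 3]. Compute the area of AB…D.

Apply the shoelace formula: 2A = Σ (x_i·y_{i+1} − x_{i+1}·y_i), indices taken mod 4.
Σ = (25) + (30) + (80) + (61) = 196
Area = |Σ|/2 = 98.

98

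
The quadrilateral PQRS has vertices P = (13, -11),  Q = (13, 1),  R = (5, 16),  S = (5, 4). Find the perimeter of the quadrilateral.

|PQ| = √((0)² + (12)²) = √144 = 12
|QR| = √((-8)² + (15)²) = √289 = 17
|RS| = √((0)² + (-12)²) = √144 = 12
|SP| = √((8)² + (-15)²) = √289 = 17
Perimeter = 12 + 17 + 12 + 17 = 58.

58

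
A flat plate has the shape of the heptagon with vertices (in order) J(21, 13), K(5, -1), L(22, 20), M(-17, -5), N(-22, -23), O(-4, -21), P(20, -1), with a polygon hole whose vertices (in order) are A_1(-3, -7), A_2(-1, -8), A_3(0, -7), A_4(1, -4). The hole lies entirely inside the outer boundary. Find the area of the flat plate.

Outer boundary:
Σ = (-86) + (122) + (230) + (281) + (370) + (424) + (281) = 1622
Area = |Σ|/2 = 811.
Hole:
Apply Gauss's area formula: 2A = Σ (x_i·y_{i+1} − x_{i+1}·y_i), indices taken mod 4.
A_1→A_2: (-3)(-8) − (-1)(-7) = 17
A_2→A_3: (-1)(-7) − (0)(-8) = 7
A_3→A_4: (0)(-4) − (1)(-7) = 7
A_4→A_1: (1)(-7) − (-3)(-4) = -19
Σ = 12
Area = |Σ|/2 = 6.
Net area = 811 − 6 = 805.

805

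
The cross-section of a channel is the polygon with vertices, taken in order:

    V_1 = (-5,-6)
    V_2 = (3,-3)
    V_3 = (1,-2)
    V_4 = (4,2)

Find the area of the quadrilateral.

13

Apply Gauss's area formula: 2A = Σ (x_i·y_{i+1} − x_{i+1}·y_i), indices taken mod 4.
Σ = (33) + (-3) + (10) + (-14) = 26
Area = |Σ|/2 = 13.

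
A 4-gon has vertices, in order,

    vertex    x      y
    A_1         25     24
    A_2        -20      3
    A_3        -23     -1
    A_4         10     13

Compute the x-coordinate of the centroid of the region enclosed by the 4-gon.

Apply the shoelace (surveyor's) formula. First the cross-terms c_i = x_i·y_{i+1} − x_{i+1}·y_i:
  555, 89, -289, -85  ⇒  2A = 270, A = 135.
Then Σ (x_i + x_{i+1})·c_i = -270, so x̄ = -270 / (6·135) = -1/3.

-1/3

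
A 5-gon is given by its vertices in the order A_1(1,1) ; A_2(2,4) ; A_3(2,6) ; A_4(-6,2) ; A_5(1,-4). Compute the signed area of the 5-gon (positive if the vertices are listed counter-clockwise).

Σ = (2) + (4) + (40) + (22) + (5) = 73
Signed area = Σ/2 = 36.5 (positive ⇒ counter-clockwise traversal).

36.5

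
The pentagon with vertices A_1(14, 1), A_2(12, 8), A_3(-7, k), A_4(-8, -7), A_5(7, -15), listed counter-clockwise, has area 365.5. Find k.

7

The doubled signed area Σ (x_i y_{i+1} − x_{i+1} y_i) is linear in k.
With k=0 it equals 591; the coefficient of k is 20 (from the two edges through A_3).
So 20·k + 591 = 2·365.5 = 731 ⇒ k = 7.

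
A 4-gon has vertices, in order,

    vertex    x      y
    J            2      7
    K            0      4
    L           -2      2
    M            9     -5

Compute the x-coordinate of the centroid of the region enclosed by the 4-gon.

Apply the surveyor's formula. First the cross-terms c_i = x_i·y_{i+1} − x_{i+1}·y_i:
  8, 8, -8, 73  ⇒  2A = 81, A = 40.5.
Then Σ (x_i + x_{i+1})·c_i = 747, so x̄ = 747 / (6·40.5) = 83/27.

83/27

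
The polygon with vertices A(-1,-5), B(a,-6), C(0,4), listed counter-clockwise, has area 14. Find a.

2

The doubled signed area Σ (x_i y_{i+1} − x_{i+1} y_i) is linear in a.
With a=0 it equals 10; the coefficient of a is 9 (from the two edges through B).
So 9·a + 10 = 2·14 = 28 ⇒ a = 2.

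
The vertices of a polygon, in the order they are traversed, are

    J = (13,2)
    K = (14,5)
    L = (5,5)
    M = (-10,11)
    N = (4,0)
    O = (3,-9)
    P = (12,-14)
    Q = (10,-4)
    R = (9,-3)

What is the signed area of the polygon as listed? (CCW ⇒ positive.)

164

J→K: (13)(5) − (14)(2) = 37
K→L: (14)(5) − (5)(5) = 45
L→M: (5)(11) − (-10)(5) = 105
M→N: (-10)(0) − (4)(11) = -44
N→O: (4)(-9) − (3)(0) = -36
O→P: (3)(-14) − (12)(-9) = 66
P→Q: (12)(-4) − (10)(-14) = 92
Q→R: (10)(-3) − (9)(-4) = 6
R→J: (9)(2) − (13)(-3) = 57
Σ = 328
Signed area = Σ/2 = 164 (positive ⇒ counter-clockwise traversal).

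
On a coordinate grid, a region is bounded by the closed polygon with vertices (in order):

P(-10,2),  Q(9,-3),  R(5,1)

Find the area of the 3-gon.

Cross-terms: 12, 24, 20  ⇒  Σ = 56
Area = |Σ|/2 = 28.

28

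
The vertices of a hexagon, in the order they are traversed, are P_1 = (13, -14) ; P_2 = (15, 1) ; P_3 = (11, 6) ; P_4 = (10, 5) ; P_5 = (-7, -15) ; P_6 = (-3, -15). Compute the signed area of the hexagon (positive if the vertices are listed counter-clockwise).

Σ = (223) + (79) + (-5) + (-115) + (60) + (237) = 479
Signed area = Σ/2 = 239.5 (positive ⇒ counter-clockwise traversal).

239.5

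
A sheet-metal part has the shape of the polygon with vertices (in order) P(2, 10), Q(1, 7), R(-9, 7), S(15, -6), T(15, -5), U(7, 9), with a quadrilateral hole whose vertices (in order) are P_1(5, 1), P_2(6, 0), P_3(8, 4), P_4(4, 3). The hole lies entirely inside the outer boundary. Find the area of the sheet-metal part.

Outer boundary:
Σ = (4) + (70) + (-51) + (15) + (170) + (52) = 260
Area = |Σ|/2 = 130.
Hole:
Σ = (-6) + (24) + (8) + (-11) = 15
Area = |Σ|/2 = 7.5.
Net area = 130 − 7.5 = 122.5.

122.5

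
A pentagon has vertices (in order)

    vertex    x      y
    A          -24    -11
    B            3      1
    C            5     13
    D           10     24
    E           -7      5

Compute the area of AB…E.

224

Apply the surveyor's formula: 2A = Σ (x_i·y_{i+1} − x_{i+1}·y_i), indices taken mod 5.
Cross-terms: 9, 34, -10, 218, 197  ⇒  Σ = 448
Area = |Σ|/2 = 224.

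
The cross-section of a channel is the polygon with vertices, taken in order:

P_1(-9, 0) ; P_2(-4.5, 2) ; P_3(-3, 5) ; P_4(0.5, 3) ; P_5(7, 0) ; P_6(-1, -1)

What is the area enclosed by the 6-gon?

41.5

P_1→P_2: (-9)(2) − (-4.5)(0) = -18
P_2→P_3: (-4.5)(5) − (-3)(2) = -16.5
P_3→P_4: (-3)(3) − (0.5)(5) = -11.5
P_4→P_5: (0.5)(0) − (7)(3) = -21
P_5→P_6: (7)(-1) − (-1)(0) = -7
P_6→P_1: (-1)(0) − (-9)(-1) = -9
Σ = -83
Area = |Σ|/2 = 41.5.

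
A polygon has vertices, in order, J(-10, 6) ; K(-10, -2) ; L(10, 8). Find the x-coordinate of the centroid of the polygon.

Apply the shoelace formula. First the cross-terms c_i = x_i·y_{i+1} − x_{i+1}·y_i:
  80, -60, 140  ⇒  2A = 160, A = 80.
Then Σ (x_i + x_{i+1})·c_i = -1600, so x̄ = -1600 / (6·80) = -10/3.

-10/3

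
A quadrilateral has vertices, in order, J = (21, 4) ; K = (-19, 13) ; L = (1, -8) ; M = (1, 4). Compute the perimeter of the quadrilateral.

102

|JK| = √((-40)² + (9)²) = √1681 = 41
|KL| = √((20)² + (-21)²) = √841 = 29
|LM| = √((0)² + (12)²) = √144 = 12
|MJ| = √((20)² + (0)²) = √400 = 20
Perimeter = 41 + 29 + 12 + 20 = 102.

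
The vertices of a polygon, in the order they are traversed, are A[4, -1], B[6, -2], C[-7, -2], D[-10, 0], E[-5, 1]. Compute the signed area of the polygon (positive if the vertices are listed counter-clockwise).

-28.5

A→B: (4)(-2) − (6)(-1) = -2
B→C: (6)(-2) − (-7)(-2) = -26
C→D: (-7)(0) − (-10)(-2) = -20
D→E: (-10)(1) − (-5)(0) = -10
E→A: (-5)(-1) − (4)(1) = 1
Σ = -57
Signed area = Σ/2 = -28.5 (negative ⇒ clockwise traversal).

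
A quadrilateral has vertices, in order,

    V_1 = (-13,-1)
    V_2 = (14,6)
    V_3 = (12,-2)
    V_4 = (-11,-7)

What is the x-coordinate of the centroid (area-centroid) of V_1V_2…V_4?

Apply Gauss's area formula. First the cross-terms c_i = x_i·y_{i+1} − x_{i+1}·y_i:
  -64, -100, -106, -80  ⇒  2A = -350, A = -175.
Then Σ (x_i + x_{i+1})·c_i = -850, so x̄ = -850 / (6·(-175)) = 17/21.

17/21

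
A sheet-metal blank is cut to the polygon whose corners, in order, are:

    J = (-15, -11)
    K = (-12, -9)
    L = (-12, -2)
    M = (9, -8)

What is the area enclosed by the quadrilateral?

Apply the shoelace (surveyor's) formula: 2A = Σ (x_i·y_{i+1} − x_{i+1}·y_i), indices taken mod 4.
Σ = (3) + (-84) + (114) + (-219) = -186
Area = |Σ|/2 = 93.

93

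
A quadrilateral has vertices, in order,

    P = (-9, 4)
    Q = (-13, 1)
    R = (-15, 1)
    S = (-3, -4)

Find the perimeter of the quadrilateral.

30

|PQ| = √((-4)² + (-3)²) = √25 = 5
|QR| = √((-2)² + (0)²) = √4 = 2
|RS| = √((12)² + (-5)²) = √169 = 13
|SP| = √((-6)² + (8)²) = √100 = 10
Perimeter = 5 + 2 + 13 + 10 = 30.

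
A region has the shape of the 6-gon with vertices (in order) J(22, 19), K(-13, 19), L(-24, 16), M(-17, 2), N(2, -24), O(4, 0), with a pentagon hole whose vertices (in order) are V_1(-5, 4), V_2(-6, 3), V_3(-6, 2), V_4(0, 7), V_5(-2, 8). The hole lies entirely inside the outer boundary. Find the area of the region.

Outer boundary:
Apply the shoelace formula: 2A = Σ (x_i·y_{i+1} − x_{i+1}·y_i), indices taken mod 6.
Σ = (665) + (248) + (224) + (404) + (96) + (76) = 1713
Area = |Σ|/2 = 856.5.
Hole:
Apply the shoelace (surveyor's) formula: 2A = Σ (x_i·y_{i+1} − x_{i+1}·y_i), indices taken mod 5.
Σ = (9) + (6) + (-42) + (14) + (32) = 19
Area = |Σ|/2 = 9.5.
Net area = 856.5 − 9.5 = 847.

847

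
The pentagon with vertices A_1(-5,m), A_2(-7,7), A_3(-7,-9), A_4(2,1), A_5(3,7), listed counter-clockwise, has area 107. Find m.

Write out the shoelace sum; only the two edges meeting at A_1 involve m:
2·Area = [(3·m − (-5)·7) + ((-5)·7 − (-7)·m)] + 134
       = 10·m + 134 = 214
⇒ m = 8.

8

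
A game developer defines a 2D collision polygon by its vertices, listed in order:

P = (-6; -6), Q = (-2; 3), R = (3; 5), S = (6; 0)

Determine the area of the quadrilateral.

57.5

Cross-terms: -30, -19, -30, -36  ⇒  Σ = -115
Area = |Σ|/2 = 57.5.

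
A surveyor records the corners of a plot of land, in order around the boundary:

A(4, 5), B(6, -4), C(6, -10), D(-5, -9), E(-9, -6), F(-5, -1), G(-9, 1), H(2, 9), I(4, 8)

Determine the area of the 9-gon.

Cross-terms: -46, -36, -104, -51, -21, -14, -83, -20, -12  ⇒  Σ = -387
Area = |Σ|/2 = 193.5.

193.5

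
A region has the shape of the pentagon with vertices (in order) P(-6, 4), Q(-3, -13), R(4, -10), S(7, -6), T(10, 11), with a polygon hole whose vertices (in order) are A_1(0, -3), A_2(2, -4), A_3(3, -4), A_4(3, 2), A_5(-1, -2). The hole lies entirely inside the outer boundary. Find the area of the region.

217

Outer boundary:
P→Q: (-6)(-13) − (-3)(4) = 90
Q→R: (-3)(-10) − (4)(-13) = 82
R→S: (4)(-6) − (7)(-10) = 46
S→T: (7)(11) − (10)(-6) = 137
T→P: (10)(4) − (-6)(11) = 106
Σ = 461
Area = |Σ|/2 = 230.5.
Hole:
Σ = (6) + (4) + (18) + (-4) + (3) = 27
Area = |Σ|/2 = 13.5.
Net area = 230.5 − 13.5 = 217.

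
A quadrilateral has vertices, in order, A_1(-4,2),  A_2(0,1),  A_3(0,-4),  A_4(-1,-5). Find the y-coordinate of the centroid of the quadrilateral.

Apply the surveyor's formula. First the cross-terms c_i = x_i·y_{i+1} − x_{i+1}·y_i:
  -4, 0, -4, -22  ⇒  2A = -30, A = -15.
Then Σ (y_i + y_{i+1})·c_i = 90, so ȳ = 90 / (6·(-15)) = -1.

-1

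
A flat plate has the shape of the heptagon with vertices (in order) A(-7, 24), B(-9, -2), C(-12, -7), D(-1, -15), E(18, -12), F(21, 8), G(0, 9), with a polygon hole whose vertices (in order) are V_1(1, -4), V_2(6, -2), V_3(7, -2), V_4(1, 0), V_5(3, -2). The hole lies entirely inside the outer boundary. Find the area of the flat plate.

Outer boundary:
Apply the shoelace (surveyor's) formula: 2A = Σ (x_i·y_{i+1} − x_{i+1}·y_i), indices taken mod 7.
Σ = (230) + (39) + (173) + (282) + (396) + (189) + (63) = 1372
Area = |Σ|/2 = 686.
Hole:
Σ = (22) + (2) + (2) + (-2) + (-10) = 14
Area = |Σ|/2 = 7.
Net area = 686 − 7 = 679.

679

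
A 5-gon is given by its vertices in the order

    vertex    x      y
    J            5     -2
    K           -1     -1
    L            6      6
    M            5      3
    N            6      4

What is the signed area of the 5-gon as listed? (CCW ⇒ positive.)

-24.5

Σ = (-7) + (0) + (-12) + (2) + (-32) = -49
Signed area = Σ/2 = -24.5 (negative ⇒ clockwise traversal).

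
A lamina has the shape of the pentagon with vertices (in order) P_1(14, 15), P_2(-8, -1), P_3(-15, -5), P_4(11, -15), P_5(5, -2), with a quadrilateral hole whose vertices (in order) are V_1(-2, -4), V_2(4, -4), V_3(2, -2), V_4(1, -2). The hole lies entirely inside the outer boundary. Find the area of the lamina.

Outer boundary:
Apply the shoelace formula: 2A = Σ (x_i·y_{i+1} − x_{i+1}·y_i), indices taken mod 5.
Σ = (106) + (25) + (280) + (53) + (103) = 567
Area = |Σ|/2 = 283.5.
Hole:
Apply the shoelace (surveyor's) formula: 2A = Σ (x_i·y_{i+1} − x_{i+1}·y_i), indices taken mod 4.
V_1→V_2: (-2)(-4) − (4)(-4) = 24
V_2→V_3: (4)(-2) − (2)(-4) = 0
V_3→V_4: (2)(-2) − (1)(-2) = -2
V_4→V_1: (1)(-4) − (-2)(-2) = -8
Σ = 14
Area = |Σ|/2 = 7.
Net area = 283.5 − 7 = 276.5.

276.5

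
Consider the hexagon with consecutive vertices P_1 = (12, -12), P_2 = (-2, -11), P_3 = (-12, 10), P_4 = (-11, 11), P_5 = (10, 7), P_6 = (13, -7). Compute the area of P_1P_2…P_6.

375

Apply the shoelace formula: 2A = Σ (x_i·y_{i+1} − x_{i+1}·y_i), indices taken mod 6.
Σ = (-156) + (-152) + (-22) + (-187) + (-161) + (-72) = -750
Area = |Σ|/2 = 375.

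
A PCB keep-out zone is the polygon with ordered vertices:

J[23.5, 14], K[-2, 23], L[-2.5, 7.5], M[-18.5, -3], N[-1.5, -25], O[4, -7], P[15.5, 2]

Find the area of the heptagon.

Apply the shoelace formula: 2A = Σ (x_i·y_{i+1} − x_{i+1}·y_i), indices taken mod 7.
Cross-terms: 568.5, 42.5, 146.25, 458, 110.5, 116.5, 170  ⇒  Σ = 1612.25
Area = |Σ|/2 = 806.125.

806.125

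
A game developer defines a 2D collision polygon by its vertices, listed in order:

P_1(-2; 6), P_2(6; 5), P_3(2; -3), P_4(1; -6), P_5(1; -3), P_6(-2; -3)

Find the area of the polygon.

Apply Gauss's area formula: 2A = Σ (x_i·y_{i+1} − x_{i+1}·y_i), indices taken mod 6.
P_1→P_2: (-2)(5) − (6)(6) = -46
P_2→P_3: (6)(-3) − (2)(5) = -28
P_3→P_4: (2)(-6) − (1)(-3) = -9
P_4→P_5: (1)(-3) − (1)(-6) = 3
P_5→P_6: (1)(-3) − (-2)(-3) = -9
P_6→P_1: (-2)(6) − (-2)(-3) = -18
Σ = -107
Area = |Σ|/2 = 53.5.

53.5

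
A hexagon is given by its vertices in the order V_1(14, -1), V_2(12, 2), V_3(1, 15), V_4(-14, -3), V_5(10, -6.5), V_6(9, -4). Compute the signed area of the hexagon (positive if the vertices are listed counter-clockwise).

305.75

Σ = (40) + (178) + (207) + (121) + (18.5) + (47) = 611.5
Signed area = Σ/2 = 305.75 (positive ⇒ counter-clockwise traversal).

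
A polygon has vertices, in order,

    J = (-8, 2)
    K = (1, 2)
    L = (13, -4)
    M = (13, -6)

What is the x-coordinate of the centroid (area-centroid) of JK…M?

Apply the surveyor's formula. First the cross-terms c_i = x_i·y_{i+1} − x_{i+1}·y_i:
  -18, -30, -26, -22  ⇒  2A = -96, A = -48.
Then Σ (x_i + x_{i+1})·c_i = -1080, so x̄ = -1080 / (6·(-48)) = 3.75.

3.75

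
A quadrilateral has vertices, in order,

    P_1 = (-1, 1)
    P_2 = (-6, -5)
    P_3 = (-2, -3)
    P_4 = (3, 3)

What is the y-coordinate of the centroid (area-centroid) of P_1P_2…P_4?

Apply the shoelace formula. First the cross-terms c_i = x_i·y_{i+1} − x_{i+1}·y_i:
  11, 8, 3, 6  ⇒  2A = 28, A = 14.
Then Σ (y_i + y_{i+1})·c_i = -84, so ȳ = -84 / (6·14) = -1.

-1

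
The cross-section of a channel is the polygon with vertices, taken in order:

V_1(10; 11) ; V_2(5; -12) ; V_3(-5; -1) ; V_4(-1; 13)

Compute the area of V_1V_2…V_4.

Σ = (-175) + (-65) + (-66) + (-141) = -447
Area = |Σ|/2 = 223.5.

223.5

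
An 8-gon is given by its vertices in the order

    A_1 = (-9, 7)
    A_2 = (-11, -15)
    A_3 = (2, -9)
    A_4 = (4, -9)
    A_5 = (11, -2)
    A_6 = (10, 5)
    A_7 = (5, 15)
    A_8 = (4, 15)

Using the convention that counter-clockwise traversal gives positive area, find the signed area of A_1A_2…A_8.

414

Σ = (212) + (129) + (18) + (91) + (75) + (125) + (15) + (163) = 828
Signed area = Σ/2 = 414 (positive ⇒ counter-clockwise traversal).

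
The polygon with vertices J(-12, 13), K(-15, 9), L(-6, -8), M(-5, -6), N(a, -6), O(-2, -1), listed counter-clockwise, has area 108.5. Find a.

-4

The doubled signed area Σ (x_i y_{i+1} − x_{i+1} y_i) is linear in a.
With a=0 it equals 237; the coefficient of a is 5 (from the two edges through N).
So 5·a + 237 = 2·108.5 = 217 ⇒ a = -4.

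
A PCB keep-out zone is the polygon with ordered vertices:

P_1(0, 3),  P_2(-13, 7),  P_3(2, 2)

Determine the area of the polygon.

Apply the shoelace (surveyor's) formula: 2A = Σ (x_i·y_{i+1} − x_{i+1}·y_i), indices taken mod 3.
Cross-terms: 39, -40, 6  ⇒  Σ = 5
Area = |Σ|/2 = 2.5.

2.5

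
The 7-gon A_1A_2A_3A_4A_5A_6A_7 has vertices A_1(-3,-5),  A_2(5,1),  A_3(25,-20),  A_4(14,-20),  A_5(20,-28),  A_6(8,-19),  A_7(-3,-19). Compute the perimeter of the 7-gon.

|A_1A_2| = √((8)² + (6)²) = √100 = 10
|A_2A_3| = √((20)² + (-21)²) = √841 = 29
|A_3A_4| = √((-11)² + (0)²) = √121 = 11
|A_4A_5| = √((6)² + (-8)²) = √100 = 10
|A_5A_6| = √((-12)² + (9)²) = √225 = 15
|A_6A_7| = √((-11)² + (0)²) = √121 = 11
|A_7A_1| = √((0)² + (14)²) = √196 = 14
Perimeter = 10 + 29 + 11 + 10 + 15 + 11 + 14 = 100.

100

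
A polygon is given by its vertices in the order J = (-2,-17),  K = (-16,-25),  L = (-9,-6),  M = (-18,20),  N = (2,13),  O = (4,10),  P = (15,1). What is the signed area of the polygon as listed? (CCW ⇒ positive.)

-672

Σ = (-222) + (-129) + (-288) + (-274) + (-32) + (-146) + (-253) = -1344
Signed area = Σ/2 = -672 (negative ⇒ clockwise traversal).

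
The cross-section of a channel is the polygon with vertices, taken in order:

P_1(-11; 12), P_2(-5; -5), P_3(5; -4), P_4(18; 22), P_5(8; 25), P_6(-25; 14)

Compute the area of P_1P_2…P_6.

603.5

Σ = (115) + (45) + (182) + (274) + (737) + (-146) = 1207
Area = |Σ|/2 = 603.5.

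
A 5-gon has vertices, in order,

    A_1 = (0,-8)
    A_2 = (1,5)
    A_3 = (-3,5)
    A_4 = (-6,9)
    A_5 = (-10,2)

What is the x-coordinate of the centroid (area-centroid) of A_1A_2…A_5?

-301/81

Apply the shoelace formula. First the cross-terms c_i = x_i·y_{i+1} − x_{i+1}·y_i:
  8, 20, 3, 78, 80  ⇒  2A = 189, A = 94.5.
Then Σ (x_i + x_{i+1})·c_i = -2107, so x̄ = -2107 / (6·94.5) = -301/81.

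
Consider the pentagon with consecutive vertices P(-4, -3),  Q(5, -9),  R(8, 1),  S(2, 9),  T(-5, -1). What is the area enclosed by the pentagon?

126

Apply the surveyor's formula: 2A = Σ (x_i·y_{i+1} − x_{i+1}·y_i), indices taken mod 5.
P→Q: (-4)(-9) − (5)(-3) = 51
Q→R: (5)(1) − (8)(-9) = 77
R→S: (8)(9) − (2)(1) = 70
S→T: (2)(-1) − (-5)(9) = 43
T→P: (-5)(-3) − (-4)(-1) = 11
Σ = 252
Area = |Σ|/2 = 126.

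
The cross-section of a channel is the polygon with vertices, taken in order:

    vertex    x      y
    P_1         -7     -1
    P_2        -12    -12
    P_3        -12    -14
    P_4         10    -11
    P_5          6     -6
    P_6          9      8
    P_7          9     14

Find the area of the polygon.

Apply the shoelace (surveyor's) formula: 2A = Σ (x_i·y_{i+1} − x_{i+1}·y_i), indices taken mod 7.
Σ = (72) + (24) + (272) + (6) + (102) + (54) + (89) = 619
Area = |Σ|/2 = 309.5.

309.5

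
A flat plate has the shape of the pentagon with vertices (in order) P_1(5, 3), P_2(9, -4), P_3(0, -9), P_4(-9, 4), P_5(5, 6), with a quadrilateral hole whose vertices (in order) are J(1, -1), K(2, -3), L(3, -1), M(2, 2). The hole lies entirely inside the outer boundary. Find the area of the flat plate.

144

Outer boundary:
Σ = (-47) + (-81) + (-81) + (-74) + (-15) = -298
Area = |Σ|/2 = 149.
Hole:
Apply the shoelace (surveyor's) formula: 2A = Σ (x_i·y_{i+1} − x_{i+1}·y_i), indices taken mod 4.
Cross-terms: -1, 7, 8, -4  ⇒  Σ = 10
Area = |Σ|/2 = 5.
Net area = 149 − 5 = 144.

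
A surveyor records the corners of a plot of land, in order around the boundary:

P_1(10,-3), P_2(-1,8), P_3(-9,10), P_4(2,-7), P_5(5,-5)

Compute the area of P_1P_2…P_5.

P_1→P_2: (10)(8) − (-1)(-3) = 77
P_2→P_3: (-1)(10) − (-9)(8) = 62
P_3→P_4: (-9)(-7) − (2)(10) = 43
P_4→P_5: (2)(-5) − (5)(-7) = 25
P_5→P_1: (5)(-3) − (10)(-5) = 35
Σ = 242
Area = |Σ|/2 = 121.

121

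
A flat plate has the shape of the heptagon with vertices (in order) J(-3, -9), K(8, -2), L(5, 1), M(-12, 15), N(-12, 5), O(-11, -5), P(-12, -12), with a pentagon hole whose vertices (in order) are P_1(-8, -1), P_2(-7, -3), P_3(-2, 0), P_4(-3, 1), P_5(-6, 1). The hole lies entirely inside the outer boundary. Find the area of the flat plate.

268

Outer boundary:
Apply the shoelace formula: 2A = Σ (x_i·y_{i+1} − x_{i+1}·y_i), indices taken mod 7.
J→K: (-3)(-2) − (8)(-9) = 78
K→L: (8)(1) − (5)(-2) = 18
L→M: (5)(15) − (-12)(1) = 87
M→N: (-12)(5) − (-12)(15) = 120
N→O: (-12)(-5) − (-11)(5) = 115
O→P: (-11)(-12) − (-12)(-5) = 72
P→J: (-12)(-9) − (-3)(-12) = 72
Σ = 562
Area = |Σ|/2 = 281.
Hole:
Apply the surveyor's formula: 2A = Σ (x_i·y_{i+1} − x_{i+1}·y_i), indices taken mod 5.
Cross-terms: 17, -6, -2, 3, 14  ⇒  Σ = 26
Area = |Σ|/2 = 13.
Net area = 281 − 13 = 268.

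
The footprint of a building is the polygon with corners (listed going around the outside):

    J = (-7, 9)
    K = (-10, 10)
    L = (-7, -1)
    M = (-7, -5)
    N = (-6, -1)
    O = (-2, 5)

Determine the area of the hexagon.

Σ = (20) + (80) + (28) + (-23) + (-32) + (17) = 90
Area = |Σ|/2 = 45.

45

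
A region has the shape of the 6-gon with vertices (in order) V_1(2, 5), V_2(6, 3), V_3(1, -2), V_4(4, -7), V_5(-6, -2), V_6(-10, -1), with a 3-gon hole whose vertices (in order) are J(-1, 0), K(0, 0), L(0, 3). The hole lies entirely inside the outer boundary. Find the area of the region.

Outer boundary:
V_1→V_2: (2)(3) − (6)(5) = -24
V_2→V_3: (6)(-2) − (1)(3) = -15
V_3→V_4: (1)(-7) − (4)(-2) = 1
V_4→V_5: (4)(-2) − (-6)(-7) = -50
V_5→V_6: (-6)(-1) − (-10)(-2) = -14
V_6→V_1: (-10)(5) − (2)(-1) = -48
Σ = -150
Area = |Σ|/2 = 75.
Hole:
Σ = (0) + (0) + (3) = 3
Area = |Σ|/2 = 1.5.
Net area = 75 − 1.5 = 73.5.

73.5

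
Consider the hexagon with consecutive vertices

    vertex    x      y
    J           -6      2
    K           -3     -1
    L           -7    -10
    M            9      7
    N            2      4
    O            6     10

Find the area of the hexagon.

83

Apply Gauss's area formula: 2A = Σ (x_i·y_{i+1} − x_{i+1}·y_i), indices taken mod 6.
Cross-terms: 12, 23, 41, 22, -4, 72  ⇒  Σ = 166
Area = |Σ|/2 = 83.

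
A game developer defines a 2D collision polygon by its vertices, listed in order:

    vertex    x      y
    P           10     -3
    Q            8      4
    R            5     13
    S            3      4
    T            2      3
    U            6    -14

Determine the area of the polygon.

103

Σ = (64) + (84) + (-19) + (1) + (-46) + (122) = 206
Area = |Σ|/2 = 103.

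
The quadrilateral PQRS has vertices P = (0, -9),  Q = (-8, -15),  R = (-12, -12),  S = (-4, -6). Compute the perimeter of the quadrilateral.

30

|PQ| = √((-8)² + (-6)²) = √100 = 10
|QR| = √((-4)² + (3)²) = √25 = 5
|RS| = √((8)² + (6)²) = √100 = 10
|SP| = √((4)² + (-3)²) = √25 = 5
Perimeter = 10 + 5 + 10 + 5 = 30.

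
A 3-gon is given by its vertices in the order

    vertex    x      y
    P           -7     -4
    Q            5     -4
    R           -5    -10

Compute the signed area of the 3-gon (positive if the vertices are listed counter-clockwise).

Σ = (48) + (-70) + (-50) = -72
Signed area = Σ/2 = -36 (negative ⇒ clockwise traversal).

-36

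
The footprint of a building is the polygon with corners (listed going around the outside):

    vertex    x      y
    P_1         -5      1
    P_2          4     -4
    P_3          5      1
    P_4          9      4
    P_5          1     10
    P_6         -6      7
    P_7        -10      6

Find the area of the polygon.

129

P_1→P_2: (-5)(-4) − (4)(1) = 16
P_2→P_3: (4)(1) − (5)(-4) = 24
P_3→P_4: (5)(4) − (9)(1) = 11
P_4→P_5: (9)(10) − (1)(4) = 86
P_5→P_6: (1)(7) − (-6)(10) = 67
P_6→P_7: (-6)(6) − (-10)(7) = 34
P_7→P_1: (-10)(1) − (-5)(6) = 20
Σ = 258
Area = |Σ|/2 = 129.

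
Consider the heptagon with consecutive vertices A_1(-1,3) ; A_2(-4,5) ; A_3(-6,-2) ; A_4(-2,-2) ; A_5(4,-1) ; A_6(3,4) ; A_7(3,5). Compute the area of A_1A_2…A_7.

49.5

Σ = (7) + (38) + (8) + (10) + (19) + (3) + (14) = 99
Area = |Σ|/2 = 49.5.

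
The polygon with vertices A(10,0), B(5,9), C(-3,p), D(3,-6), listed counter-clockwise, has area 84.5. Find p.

-13

Write out the shoelace sum; only the two edges meeting at C involve p:
2·Area = [(5·p − (-3)·9) + ((-3)·(-6) − 3·p)] + 150
       = 2·p + 195 = 169
⇒ p = -13.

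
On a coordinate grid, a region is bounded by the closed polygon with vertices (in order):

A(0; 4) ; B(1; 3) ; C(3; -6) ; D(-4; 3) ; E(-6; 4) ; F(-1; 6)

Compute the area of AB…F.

Apply the surveyor's formula: 2A = Σ (x_i·y_{i+1} − x_{i+1}·y_i), indices taken mod 6.
A→B: (0)(3) − (1)(4) = -4
B→C: (1)(-6) − (3)(3) = -15
C→D: (3)(3) − (-4)(-6) = -15
D→E: (-4)(4) − (-6)(3) = 2
E→F: (-6)(6) − (-1)(4) = -32
F→A: (-1)(4) − (0)(6) = -4
Σ = -68
Area = |Σ|/2 = 34.

34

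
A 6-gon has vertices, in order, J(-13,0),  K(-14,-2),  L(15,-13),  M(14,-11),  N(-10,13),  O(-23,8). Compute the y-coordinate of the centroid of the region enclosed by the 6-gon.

Apply the surveyor's formula. First the cross-terms c_i = x_i·y_{i+1} − x_{i+1}·y_i:
  26, 212, 17, 72, 219, 104  ⇒  2A = 650, A = 325.
Then Σ (y_i + y_{i+1})·c_i = 1935, so ȳ = 1935 / (6·325) = 129/130.

129/130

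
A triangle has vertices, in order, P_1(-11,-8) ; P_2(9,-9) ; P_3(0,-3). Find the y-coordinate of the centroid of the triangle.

-20/3

Apply the shoelace (surveyor's) formula. First the cross-terms c_i = x_i·y_{i+1} − x_{i+1}·y_i:
  171, -27, -33  ⇒  2A = 111, A = 55.5.
Then Σ (y_i + y_{i+1})·c_i = -2220, so ȳ = -2220 / (6·55.5) = -20/3.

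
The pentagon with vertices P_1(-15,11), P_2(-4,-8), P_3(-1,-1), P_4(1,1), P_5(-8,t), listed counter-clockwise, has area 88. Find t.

Write out the shoelace sum; only the two edges meeting at P_5 involve t:
2·Area = [(1·t − (-8)·1) + ((-8)·11 − (-15)·t)] + 160
       = 16·t + 80 = 176
⇒ t = 6.

6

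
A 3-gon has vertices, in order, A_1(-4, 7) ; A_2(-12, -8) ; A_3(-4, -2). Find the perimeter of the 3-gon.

|A_1A_2| = √((-8)² + (-15)²) = √289 = 17
|A_2A_3| = √((8)² + (6)²) = √100 = 10
|A_3A_1| = √((0)² + (9)²) = √81 = 9
Perimeter = 17 + 10 + 9 = 36.

36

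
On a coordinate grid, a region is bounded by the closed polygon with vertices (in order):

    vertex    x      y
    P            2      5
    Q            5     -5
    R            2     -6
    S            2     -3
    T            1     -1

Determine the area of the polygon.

Apply the surveyor's formula: 2A = Σ (x_i·y_{i+1} − x_{i+1}·y_i), indices taken mod 5.
P→Q: (2)(-5) − (5)(5) = -35
Q→R: (5)(-6) − (2)(-5) = -20
R→S: (2)(-3) − (2)(-6) = 6
S→T: (2)(-1) − (1)(-3) = 1
T→P: (1)(5) − (2)(-1) = 7
Σ = -41
Area = |Σ|/2 = 20.5.

20.5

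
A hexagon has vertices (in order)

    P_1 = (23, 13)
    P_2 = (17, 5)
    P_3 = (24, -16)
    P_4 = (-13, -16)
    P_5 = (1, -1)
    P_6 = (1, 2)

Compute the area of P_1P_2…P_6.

Apply Gauss's area formula: 2A = Σ (x_i·y_{i+1} − x_{i+1}·y_i), indices taken mod 6.
P_1→P_2: (23)(5) − (17)(13) = -106
P_2→P_3: (17)(-16) − (24)(5) = -392
P_3→P_4: (24)(-16) − (-13)(-16) = -592
P_4→P_5: (-13)(-1) − (1)(-16) = 29
P_5→P_6: (1)(2) − (1)(-1) = 3
P_6→P_1: (1)(13) − (23)(2) = -33
Σ = -1091
Area = |Σ|/2 = 545.5.

545.5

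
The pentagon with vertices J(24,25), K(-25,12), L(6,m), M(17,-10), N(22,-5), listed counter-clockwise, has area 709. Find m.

4

Write out the shoelace sum; only the two edges meeting at L involve m:
2·Area = [((-25)·m − 6·12) + (6·(-10) − 17·m)] + 1718
       = -42·m + 1586 = 1418
⇒ m = 4.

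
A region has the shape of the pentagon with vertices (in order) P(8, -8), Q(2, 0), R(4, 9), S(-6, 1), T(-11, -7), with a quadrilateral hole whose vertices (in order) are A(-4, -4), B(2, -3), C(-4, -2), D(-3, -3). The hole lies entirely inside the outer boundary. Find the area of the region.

Outer boundary:
Apply the shoelace (surveyor's) formula: 2A = Σ (x_i·y_{i+1} − x_{i+1}·y_i), indices taken mod 5.
Σ = (16) + (18) + (58) + (53) + (144) = 289
Area = |Σ|/2 = 144.5.
Hole:
Apply the surveyor's formula: 2A = Σ (x_i·y_{i+1} − x_{i+1}·y_i), indices taken mod 4.
Cross-terms: 20, -16, 6, 0  ⇒  Σ = 10
Area = |Σ|/2 = 5.
Net area = 144.5 − 5 = 139.5.

139.5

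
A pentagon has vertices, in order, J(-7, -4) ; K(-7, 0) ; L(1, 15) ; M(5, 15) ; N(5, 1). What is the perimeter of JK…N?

|JK| = √((0)² + (4)²) = √16 = 4
|KL| = √((8)² + (15)²) = √289 = 17
|LM| = √((4)² + (0)²) = √16 = 4
|MN| = √((0)² + (-14)²) = √196 = 14
|NJ| = √((-12)² + (-5)²) = √169 = 13
Perimeter = 4 + 17 + 4 + 14 + 13 = 52.

52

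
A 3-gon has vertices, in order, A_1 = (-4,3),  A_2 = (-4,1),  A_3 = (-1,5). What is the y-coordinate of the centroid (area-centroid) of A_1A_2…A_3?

3

Apply the surveyor's formula. First the cross-terms c_i = x_i·y_{i+1} − x_{i+1}·y_i:
  8, -19, 17  ⇒  2A = 6, A = 3.
Then Σ (y_i + y_{i+1})·c_i = 54, so ȳ = 54 / (6·3) = 3.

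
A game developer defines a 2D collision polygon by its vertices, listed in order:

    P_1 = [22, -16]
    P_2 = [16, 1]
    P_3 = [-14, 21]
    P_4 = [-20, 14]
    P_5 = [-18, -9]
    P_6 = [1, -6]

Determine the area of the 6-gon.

Cross-terms: 278, 350, 224, 432, 117, 116  ⇒  Σ = 1517
Area = |Σ|/2 = 758.5.

758.5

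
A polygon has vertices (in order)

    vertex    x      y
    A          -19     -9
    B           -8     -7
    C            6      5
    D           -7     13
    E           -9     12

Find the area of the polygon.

259

Σ = (61) + (2) + (113) + (33) + (309) = 518
Area = |Σ|/2 = 259.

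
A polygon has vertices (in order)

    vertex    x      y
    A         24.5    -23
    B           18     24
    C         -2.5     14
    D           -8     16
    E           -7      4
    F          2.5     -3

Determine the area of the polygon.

746.5

Cross-terms: 1002, 312, 72, 80, 11, 16  ⇒  Σ = 1493
Area = |Σ|/2 = 746.5.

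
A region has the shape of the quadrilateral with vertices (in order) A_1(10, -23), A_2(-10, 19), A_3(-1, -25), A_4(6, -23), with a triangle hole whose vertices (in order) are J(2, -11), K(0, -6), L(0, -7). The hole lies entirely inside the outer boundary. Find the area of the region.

Outer boundary:
Apply the surveyor's formula: 2A = Σ (x_i·y_{i+1} − x_{i+1}·y_i), indices taken mod 4.
Cross-terms: -40, 269, 173, 92  ⇒  Σ = 494
Area = |Σ|/2 = 247.
Hole:
Apply Gauss's area formula: 2A = Σ (x_i·y_{i+1} − x_{i+1}·y_i), indices taken mod 3.
Σ = (-12) + (0) + (14) = 2
Area = |Σ|/2 = 1.
Net area = 247 − 1 = 246.

246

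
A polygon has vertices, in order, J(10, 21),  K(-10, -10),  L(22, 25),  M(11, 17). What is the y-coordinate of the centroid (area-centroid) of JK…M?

Apply the shoelace formula. First the cross-terms c_i = x_i·y_{i+1} − x_{i+1}·y_i:
  110, -30, 99, 61  ⇒  2A = 240, A = 120.
Then Σ (y_i + y_{i+1})·c_i = 7236, so ȳ = 7236 / (6·120) = 10.05.

10.05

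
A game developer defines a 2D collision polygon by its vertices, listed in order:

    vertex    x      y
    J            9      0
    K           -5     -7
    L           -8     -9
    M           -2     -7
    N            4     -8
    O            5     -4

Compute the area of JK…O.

34

Cross-terms: -63, -11, 38, 44, 24, 36  ⇒  Σ = 68
Area = |Σ|/2 = 34.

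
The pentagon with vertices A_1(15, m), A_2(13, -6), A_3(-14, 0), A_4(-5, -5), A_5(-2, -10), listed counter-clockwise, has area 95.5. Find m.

Write out the shoelace sum; only the two edges meeting at A_1 involve m:
2·Area = [((-2)·m − 15·(-10)) + (15·(-6) − 13·m)] + 26
       = -15·m + 86 = 191
⇒ m = -7.

-7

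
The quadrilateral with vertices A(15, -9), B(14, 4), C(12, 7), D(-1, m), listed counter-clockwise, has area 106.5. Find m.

13

The doubled signed area Σ (x_i y_{i+1} − x_{i+1} y_i) is linear in m.
With m=0 it equals 252; the coefficient of m is -3 (from the two edges through D).
So -3·m + 252 = 2·106.5 = 213 ⇒ m = 13.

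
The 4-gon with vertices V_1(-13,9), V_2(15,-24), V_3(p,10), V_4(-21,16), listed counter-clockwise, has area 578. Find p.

15

Write out the shoelace sum; only the two edges meeting at V_3 involve p:
2·Area = [(15·10 − p·(-24)) + (p·16 − (-21)·10)] + 196
       = 40·p + 556 = 1156
⇒ p = 15.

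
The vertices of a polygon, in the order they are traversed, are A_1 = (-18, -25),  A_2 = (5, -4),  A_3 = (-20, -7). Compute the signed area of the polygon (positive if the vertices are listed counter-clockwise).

228

Apply the shoelace (surveyor's) formula: 2A = Σ (x_i·y_{i+1} − x_{i+1}·y_i), indices taken mod 3.
Cross-terms: 197, -115, 374  ⇒  Σ = 456
Signed area = Σ/2 = 228 (positive ⇒ counter-clockwise traversal).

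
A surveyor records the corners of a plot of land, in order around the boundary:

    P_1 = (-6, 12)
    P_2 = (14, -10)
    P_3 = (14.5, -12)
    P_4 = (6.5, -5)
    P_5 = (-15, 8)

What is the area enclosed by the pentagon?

140.25

Apply the surveyor's formula: 2A = Σ (x_i·y_{i+1} − x_{i+1}·y_i), indices taken mod 5.
Cross-terms: -108, -23, 5.5, -23, -132  ⇒  Σ = -280.5
Area = |Σ|/2 = 140.25.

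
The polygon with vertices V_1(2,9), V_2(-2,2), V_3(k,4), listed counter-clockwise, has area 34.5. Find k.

9

The doubled signed area Σ (x_i y_{i+1} − x_{i+1} y_i) is linear in k.
With k=0 it equals 6; the coefficient of k is 7 (from the two edges through V_3).
So 7·k + 6 = 2·34.5 = 69 ⇒ k = 9.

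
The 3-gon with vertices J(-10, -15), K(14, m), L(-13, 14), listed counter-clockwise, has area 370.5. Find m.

The doubled signed area Σ (x_i y_{i+1} − x_{i+1} y_i) is linear in m.
With m=0 it equals 741; the coefficient of m is 3 (from the two edges through K).
So 3·m + 741 = 2·370.5 = 741 ⇒ m = 0.

0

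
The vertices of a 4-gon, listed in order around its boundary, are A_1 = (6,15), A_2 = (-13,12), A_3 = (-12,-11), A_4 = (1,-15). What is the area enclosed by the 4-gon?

425

Apply the surveyor's formula: 2A = Σ (x_i·y_{i+1} − x_{i+1}·y_i), indices taken mod 4.
A_1→A_2: (6)(12) − (-13)(15) = 267
A_2→A_3: (-13)(-11) − (-12)(12) = 287
A_3→A_4: (-12)(-15) − (1)(-11) = 191
A_4→A_1: (1)(15) − (6)(-15) = 105
Σ = 850
Area = |Σ|/2 = 425.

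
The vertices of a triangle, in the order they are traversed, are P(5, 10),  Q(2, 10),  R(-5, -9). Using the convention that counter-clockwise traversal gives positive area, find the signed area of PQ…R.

Apply Gauss's area formula: 2A = Σ (x_i·y_{i+1} − x_{i+1}·y_i), indices taken mod 3.
Σ = (30) + (32) + (-5) = 57
Signed area = Σ/2 = 28.5 (positive ⇒ counter-clockwise traversal).

28.5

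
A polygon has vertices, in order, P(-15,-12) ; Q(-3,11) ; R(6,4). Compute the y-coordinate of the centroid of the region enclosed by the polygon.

Apply the surveyor's formula. First the cross-terms c_i = x_i·y_{i+1} − x_{i+1}·y_i:
  -201, -78, -12  ⇒  2A = -291, A = -145.5.
Then Σ (y_i + y_{i+1})·c_i = -873, so ȳ = -873 / (6·(-145.5)) = 1.

1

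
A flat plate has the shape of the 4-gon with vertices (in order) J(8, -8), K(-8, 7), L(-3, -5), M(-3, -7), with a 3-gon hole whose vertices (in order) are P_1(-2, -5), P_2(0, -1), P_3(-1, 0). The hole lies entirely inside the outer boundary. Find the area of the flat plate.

66.5

Outer boundary:
Apply the shoelace formula: 2A = Σ (x_i·y_{i+1} − x_{i+1}·y_i), indices taken mod 4.
Σ = (-8) + (61) + (6) + (80) = 139
Area = |Σ|/2 = 69.5.
Hole:
P_1→P_2: (-2)(-1) − (0)(-5) = 2
P_2→P_3: (0)(0) − (-1)(-1) = -1
P_3→P_1: (-1)(-5) − (-2)(0) = 5
Σ = 6
Area = |Σ|/2 = 3.
Net area = 69.5 − 3 = 66.5.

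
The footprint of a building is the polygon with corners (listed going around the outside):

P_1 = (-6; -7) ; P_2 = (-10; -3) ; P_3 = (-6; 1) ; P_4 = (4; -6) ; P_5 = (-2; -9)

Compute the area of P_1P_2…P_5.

Σ = (-52) + (-28) + (32) + (-48) + (-40) = -136
Area = |Σ|/2 = 68.

68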